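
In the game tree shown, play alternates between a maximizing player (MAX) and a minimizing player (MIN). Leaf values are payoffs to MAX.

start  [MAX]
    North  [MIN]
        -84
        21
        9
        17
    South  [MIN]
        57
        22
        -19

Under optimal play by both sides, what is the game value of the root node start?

-19

North (MIN): min(-84, 21, 9, 17) = -84
South (MIN): min(57, 22, -19) = -19
start (MAX): max(-84, -19) = -19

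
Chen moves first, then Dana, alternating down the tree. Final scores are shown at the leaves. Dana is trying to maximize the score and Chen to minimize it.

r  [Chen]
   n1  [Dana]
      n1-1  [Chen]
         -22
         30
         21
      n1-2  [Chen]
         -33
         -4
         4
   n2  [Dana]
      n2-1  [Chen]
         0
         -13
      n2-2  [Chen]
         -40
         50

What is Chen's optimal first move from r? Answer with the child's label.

n1

n1-1 (Chen): min(-22, 30, 21) = -22
n1-2 (Chen): min(-33, -4, 4) = -33
n1 (Dana): max(-22, -33) = -22
n2-1 (Chen): min(0, -13) = -13
n2-2 (Chen): min(-40, 50) = -40
n2 (Dana): max(-13, -40) = -13
r (Chen): min(-22, -13) = -22
Chen at r wants the lowest of {n1=-22, n2=-13}, so chooses n1.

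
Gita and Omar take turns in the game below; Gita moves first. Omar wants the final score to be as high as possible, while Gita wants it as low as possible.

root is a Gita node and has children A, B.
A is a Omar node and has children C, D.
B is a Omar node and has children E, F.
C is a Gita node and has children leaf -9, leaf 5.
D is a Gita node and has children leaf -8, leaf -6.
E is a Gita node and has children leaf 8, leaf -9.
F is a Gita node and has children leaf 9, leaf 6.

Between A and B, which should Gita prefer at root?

A

C (Gita): min(-9, 5) = -9
D (Gita): min(-8, -6) = -8
A (Omar): max(-9, -8) = -8
E (Gita): min(8, -9) = -9
F (Gita): min(9, 6) = 6
B (Omar): max(-9, 6) = 6
Gita prefers the lower value; A=-8, B=6. A is better since -8 < 6.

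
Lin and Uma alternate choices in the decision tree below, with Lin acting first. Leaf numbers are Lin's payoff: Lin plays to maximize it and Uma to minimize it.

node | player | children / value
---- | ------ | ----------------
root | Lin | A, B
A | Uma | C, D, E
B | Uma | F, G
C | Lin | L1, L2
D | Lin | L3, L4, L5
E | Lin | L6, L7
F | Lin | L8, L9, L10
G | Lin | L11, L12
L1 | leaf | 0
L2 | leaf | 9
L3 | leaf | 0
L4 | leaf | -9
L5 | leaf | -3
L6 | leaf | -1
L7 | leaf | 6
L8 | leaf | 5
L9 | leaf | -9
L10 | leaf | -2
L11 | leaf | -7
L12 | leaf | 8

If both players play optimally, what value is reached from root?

5

C (Lin): max(0, 9) = 9
D (Lin): max(0, -9, -3) = 0
E (Lin): max(-1, 6) = 6
A (Uma): min(9, 0, 6) = 0
F (Lin): max(5, -9, -2) = 5
G (Lin): max(-7, 8) = 8
B (Uma): min(5, 8) = 5
root (Lin): max(0, 5) = 5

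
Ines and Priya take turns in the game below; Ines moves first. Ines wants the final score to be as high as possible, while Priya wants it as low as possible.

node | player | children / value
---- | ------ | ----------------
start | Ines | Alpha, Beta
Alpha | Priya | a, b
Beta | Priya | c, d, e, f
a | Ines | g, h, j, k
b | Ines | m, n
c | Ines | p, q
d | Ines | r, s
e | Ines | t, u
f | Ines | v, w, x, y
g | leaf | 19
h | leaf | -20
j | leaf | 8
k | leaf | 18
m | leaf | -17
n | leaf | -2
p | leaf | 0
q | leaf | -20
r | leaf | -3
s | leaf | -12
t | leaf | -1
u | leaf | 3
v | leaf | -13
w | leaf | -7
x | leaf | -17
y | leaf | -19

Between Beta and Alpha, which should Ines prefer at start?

Alpha

c (Ines): max(0, -20) = 0
d (Ines): max(-3, -12) = -3
e (Ines): max(-1, 3) = 3
f (Ines): max(-13, -7, -17, -19) = -7
Beta (Priya): min(0, -3, 3, -7) = -7
a (Ines): max(19, -20, 8, 18) = 19
b (Ines): max(-17, -2) = -2
Alpha (Priya): min(19, -2) = -2
Ines prefers the higher value; Beta=-7, Alpha=-2. Alpha is better since -2 > -7.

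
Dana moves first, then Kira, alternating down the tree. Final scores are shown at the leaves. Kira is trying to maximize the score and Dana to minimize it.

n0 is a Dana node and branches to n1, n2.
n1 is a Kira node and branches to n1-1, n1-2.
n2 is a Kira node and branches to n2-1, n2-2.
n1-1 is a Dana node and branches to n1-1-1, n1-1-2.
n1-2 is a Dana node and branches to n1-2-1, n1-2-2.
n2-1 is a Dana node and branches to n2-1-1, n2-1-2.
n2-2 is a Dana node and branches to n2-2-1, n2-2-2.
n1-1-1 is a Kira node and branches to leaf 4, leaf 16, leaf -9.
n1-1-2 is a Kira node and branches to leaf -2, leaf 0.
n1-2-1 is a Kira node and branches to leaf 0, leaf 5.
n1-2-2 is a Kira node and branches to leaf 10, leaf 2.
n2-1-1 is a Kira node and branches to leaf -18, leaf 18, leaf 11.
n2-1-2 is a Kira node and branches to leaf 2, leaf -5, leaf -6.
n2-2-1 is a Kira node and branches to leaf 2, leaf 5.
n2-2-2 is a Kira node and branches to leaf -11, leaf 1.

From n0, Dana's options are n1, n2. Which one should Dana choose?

n1-1-1 (Kira): max(4, 16, -9) = 16
n1-1-2 (Kira): max(-2, 0) = 0
n1-1 (Dana): min(16, 0) = 0
n1-2-1 (Kira): max(0, 5) = 5
n1-2-2 (Kira): max(10, 2) = 10
n1-2 (Dana): min(5, 10) = 5
n1 (Kira): max(0, 5) = 5
n2-1-1 (Kira): max(-18, 18, 11) = 18
n2-1-2 (Kira): max(2, -5, -6) = 2
n2-1 (Dana): min(18, 2) = 2
n2-2-1 (Kira): max(2, 5) = 5
n2-2-2 (Kira): max(-11, 1) = 1
n2-2 (Dana): min(5, 1) = 1
n2 (Kira): max(2, 1) = 2
n0 (Dana): min(5, 2) = 2
Dana at n0 wants the lowest of {n1=5, n2=2}, so chooses n2.

n2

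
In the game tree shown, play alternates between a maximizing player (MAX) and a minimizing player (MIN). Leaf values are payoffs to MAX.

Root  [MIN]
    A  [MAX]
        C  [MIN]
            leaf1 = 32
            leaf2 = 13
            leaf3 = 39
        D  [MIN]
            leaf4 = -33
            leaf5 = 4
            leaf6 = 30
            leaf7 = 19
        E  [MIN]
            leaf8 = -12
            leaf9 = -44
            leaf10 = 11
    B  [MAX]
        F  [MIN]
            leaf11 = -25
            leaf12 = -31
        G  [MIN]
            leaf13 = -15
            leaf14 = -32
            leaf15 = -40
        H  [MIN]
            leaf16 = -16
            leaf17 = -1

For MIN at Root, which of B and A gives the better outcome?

B

F (MIN): min(-25, -31) = -31
G (MIN): min(-15, -32, -40) = -40
H (MIN): min(-16, -1) = -16
B (MAX): max(-31, -40, -16) = -16
C (MIN): min(32, 13, 39) = 13
D (MIN): min(-33, 4, 30, 19) = -33
E (MIN): min(-12, -44, 11) = -44
A (MAX): max(13, -33, -44) = 13
MIN prefers the lower value; B=-16, A=13. B is better since -16 < 13.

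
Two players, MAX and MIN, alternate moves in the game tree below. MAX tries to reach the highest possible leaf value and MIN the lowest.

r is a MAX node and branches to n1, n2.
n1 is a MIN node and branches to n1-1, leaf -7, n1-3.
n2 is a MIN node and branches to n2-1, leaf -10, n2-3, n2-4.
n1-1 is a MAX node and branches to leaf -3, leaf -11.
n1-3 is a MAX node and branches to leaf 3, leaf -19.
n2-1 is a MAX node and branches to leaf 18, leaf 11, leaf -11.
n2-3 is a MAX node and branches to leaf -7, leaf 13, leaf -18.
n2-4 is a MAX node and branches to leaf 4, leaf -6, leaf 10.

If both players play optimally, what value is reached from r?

n1-1 (MAX): max(-3, -11) = -3
n1-3 (MAX): max(3, -19) = 3
n1 (MIN): min(-3, -7, 3) = -7
n2-1 (MAX): max(18, 11, -11) = 18
n2-3 (MAX): max(-7, 13, -18) = 13
n2-4 (MAX): max(4, -6, 10) = 10
n2 (MIN): min(18, -10, 13, 10) = -10
r (MAX): max(-7, -10) = -7

-7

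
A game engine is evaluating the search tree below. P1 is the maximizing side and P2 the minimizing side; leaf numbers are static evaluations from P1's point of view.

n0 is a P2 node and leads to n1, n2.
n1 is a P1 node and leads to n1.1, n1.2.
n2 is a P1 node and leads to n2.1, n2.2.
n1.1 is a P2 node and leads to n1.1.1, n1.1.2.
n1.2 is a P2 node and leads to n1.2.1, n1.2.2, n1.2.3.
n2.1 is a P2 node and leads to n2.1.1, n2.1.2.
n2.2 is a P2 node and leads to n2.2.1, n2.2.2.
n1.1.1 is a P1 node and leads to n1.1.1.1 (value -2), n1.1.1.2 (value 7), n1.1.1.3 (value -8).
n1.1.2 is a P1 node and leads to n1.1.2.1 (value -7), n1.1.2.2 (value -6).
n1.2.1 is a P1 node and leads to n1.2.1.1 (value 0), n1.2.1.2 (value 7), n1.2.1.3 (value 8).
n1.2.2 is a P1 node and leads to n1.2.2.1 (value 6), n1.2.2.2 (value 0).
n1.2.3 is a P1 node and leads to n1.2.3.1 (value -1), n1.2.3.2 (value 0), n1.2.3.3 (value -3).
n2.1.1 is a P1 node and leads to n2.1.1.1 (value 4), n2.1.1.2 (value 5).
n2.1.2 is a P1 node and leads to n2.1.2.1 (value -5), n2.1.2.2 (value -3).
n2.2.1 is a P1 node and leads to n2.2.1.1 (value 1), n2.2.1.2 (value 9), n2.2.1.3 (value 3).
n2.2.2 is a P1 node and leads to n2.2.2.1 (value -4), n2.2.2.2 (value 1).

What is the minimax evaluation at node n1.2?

n1.2.1 (P1): max(0, 7, 8) = 8
n1.2.2 (P1): max(6, 0) = 6
n1.2.3 (P1): max(-1, 0, -3) = 0
n1.2 (P2): min(8, 6, 0) = 0

0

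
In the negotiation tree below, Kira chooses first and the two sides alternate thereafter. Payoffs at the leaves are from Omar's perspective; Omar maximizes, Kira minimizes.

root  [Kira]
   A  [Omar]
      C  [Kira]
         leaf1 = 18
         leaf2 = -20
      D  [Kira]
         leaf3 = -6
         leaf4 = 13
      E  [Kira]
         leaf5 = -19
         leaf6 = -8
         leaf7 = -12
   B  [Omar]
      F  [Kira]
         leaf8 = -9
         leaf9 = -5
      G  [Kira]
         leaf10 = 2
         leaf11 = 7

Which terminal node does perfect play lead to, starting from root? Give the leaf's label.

C (Kira): min(18, -20) = -20
D (Kira): min(-6, 13) = -6
E (Kira): min(-19, -8, -12) = -19
A (Omar): max(-20, -6, -19) = -6
F (Kira): min(-9, -5) = -9
G (Kira): min(2, 7) = 2
B (Omar): max(-9, 2) = 2
root (Kira): min(-6, 2) = -6
At root, Kira picks A (lowest: -6).
At A, Omar picks D (highest: -6).
At D, Kira picks leaf3 (lowest: -6).
Terminal value -6.

leaf3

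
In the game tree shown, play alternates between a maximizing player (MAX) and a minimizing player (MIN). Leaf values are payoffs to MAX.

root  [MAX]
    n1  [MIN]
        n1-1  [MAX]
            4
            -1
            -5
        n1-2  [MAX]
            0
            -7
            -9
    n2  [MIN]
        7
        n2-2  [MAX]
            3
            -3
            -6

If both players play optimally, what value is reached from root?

3

n1-1 (MAX): max(4, -1, -5) = 4
n1-2 (MAX): max(0, -7, -9) = 0
n1 (MIN): min(4, 0) = 0
n2-2 (MAX): max(3, -3, -6) = 3
n2 (MIN): min(7, 3) = 3
root (MAX): max(0, 3) = 3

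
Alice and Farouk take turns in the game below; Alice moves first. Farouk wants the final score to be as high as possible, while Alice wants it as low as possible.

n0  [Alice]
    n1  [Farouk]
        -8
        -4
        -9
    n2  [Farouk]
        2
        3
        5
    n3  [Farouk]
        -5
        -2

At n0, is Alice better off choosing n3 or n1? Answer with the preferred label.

n1

n3 (Farouk): max(-5, -2) = -2
n1 (Farouk): max(-8, -4, -9) = -4
Alice prefers the lower value; n3=-2, n1=-4. n1 is better since -4 < -2.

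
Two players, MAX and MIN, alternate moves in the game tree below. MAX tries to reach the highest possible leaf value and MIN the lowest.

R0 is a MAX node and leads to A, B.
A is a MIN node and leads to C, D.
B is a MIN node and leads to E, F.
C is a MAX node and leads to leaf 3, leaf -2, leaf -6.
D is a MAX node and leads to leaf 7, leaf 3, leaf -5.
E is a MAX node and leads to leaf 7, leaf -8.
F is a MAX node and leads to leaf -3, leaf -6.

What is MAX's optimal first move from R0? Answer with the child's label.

A

C (MAX): max(3, -2, -6) = 3
D (MAX): max(7, 3, -5) = 7
A (MIN): min(3, 7) = 3
E (MAX): max(7, -8) = 7
F (MAX): max(-3, -6) = -3
B (MIN): min(7, -3) = -3
R0 (MAX): max(3, -3) = 3
MAX at R0 wants the highest of {A=3, B=-3}, so chooses A.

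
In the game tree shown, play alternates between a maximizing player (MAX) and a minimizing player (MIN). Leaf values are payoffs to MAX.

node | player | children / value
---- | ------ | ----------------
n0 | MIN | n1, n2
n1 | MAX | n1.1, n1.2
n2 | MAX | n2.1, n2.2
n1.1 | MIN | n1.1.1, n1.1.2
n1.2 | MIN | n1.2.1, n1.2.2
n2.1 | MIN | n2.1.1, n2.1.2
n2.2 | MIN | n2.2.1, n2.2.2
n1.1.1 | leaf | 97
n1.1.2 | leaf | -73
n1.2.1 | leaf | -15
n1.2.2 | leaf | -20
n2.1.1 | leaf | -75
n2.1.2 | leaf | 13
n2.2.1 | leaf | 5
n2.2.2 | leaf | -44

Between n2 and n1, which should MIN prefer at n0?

n2.1 (MIN): min(-75, 13) = -75
n2.2 (MIN): min(5, -44) = -44
n2 (MAX): max(-75, -44) = -44
n1.1 (MIN): min(97, -73) = -73
n1.2 (MIN): min(-15, -20) = -20
n1 (MAX): max(-73, -20) = -20
MIN prefers the lower value; n2=-44, n1=-20. n2 is better since -44 < -20.

n2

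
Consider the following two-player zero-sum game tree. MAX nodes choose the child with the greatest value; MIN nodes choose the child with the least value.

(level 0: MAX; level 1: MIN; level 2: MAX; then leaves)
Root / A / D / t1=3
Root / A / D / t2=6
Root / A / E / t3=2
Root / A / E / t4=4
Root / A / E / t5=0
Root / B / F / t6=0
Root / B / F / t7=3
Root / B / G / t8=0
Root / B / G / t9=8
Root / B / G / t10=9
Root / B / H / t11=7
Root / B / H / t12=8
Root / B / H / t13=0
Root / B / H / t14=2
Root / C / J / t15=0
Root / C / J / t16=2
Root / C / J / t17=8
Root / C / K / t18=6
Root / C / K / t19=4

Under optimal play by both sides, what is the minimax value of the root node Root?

6

D (MAX): max(3, 6) = 6
E (MAX): max(2, 4, 0) = 4
A (MIN): min(6, 4) = 4
F (MAX): max(0, 3) = 3
G (MAX): max(0, 8, 9) = 9
H (MAX): max(7, 8, 0, 2) = 8
B (MIN): min(3, 9, 8) = 3
J (MAX): max(0, 2, 8) = 8
K (MAX): max(6, 4) = 6
C (MIN): min(8, 6) = 6
Root (MAX): max(4, 3, 6) = 6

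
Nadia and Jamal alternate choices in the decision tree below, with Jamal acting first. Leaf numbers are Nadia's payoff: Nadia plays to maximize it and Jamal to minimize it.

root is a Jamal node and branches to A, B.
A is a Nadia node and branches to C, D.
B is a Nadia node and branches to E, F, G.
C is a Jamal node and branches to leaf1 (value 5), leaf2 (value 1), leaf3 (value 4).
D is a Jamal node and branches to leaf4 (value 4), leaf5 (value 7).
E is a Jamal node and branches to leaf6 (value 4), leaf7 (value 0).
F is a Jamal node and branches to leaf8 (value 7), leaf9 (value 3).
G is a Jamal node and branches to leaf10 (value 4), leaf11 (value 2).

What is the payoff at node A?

C (Jamal): min(5, 1, 4) = 1
D (Jamal): min(4, 7) = 4
A (Nadia): max(1, 4) = 4

4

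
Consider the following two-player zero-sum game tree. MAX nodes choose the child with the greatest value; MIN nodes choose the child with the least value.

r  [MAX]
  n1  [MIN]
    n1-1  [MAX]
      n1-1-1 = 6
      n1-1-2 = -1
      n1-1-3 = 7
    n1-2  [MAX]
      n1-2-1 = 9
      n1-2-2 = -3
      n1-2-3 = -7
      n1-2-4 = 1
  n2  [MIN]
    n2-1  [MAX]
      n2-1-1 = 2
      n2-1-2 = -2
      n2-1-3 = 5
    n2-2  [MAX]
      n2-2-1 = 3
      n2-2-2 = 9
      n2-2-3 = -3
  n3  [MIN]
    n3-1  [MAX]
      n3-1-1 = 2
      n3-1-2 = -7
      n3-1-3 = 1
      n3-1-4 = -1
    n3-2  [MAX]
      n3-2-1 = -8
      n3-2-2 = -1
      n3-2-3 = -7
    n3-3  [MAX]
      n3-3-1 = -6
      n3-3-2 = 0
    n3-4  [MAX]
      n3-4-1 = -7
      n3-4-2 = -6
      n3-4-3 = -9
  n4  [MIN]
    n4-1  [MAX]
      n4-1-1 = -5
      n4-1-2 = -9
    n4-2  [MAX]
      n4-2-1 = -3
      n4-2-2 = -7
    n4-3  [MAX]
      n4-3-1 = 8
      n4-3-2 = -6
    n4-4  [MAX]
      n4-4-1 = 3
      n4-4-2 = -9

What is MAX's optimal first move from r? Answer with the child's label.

n1-1 (MAX): max(6, -1, 7) = 7
n1-2 (MAX): max(9, -3, -7, 1) = 9
n1 (MIN): min(7, 9) = 7
n2-1 (MAX): max(2, -2, 5) = 5
n2-2 (MAX): max(3, 9, -3) = 9
n2 (MIN): min(5, 9) = 5
n3-1 (MAX): max(2, -7, 1, -1) = 2
n3-2 (MAX): max(-8, -1, -7) = -1
n3-3 (MAX): max(-6, 0) = 0
n3-4 (MAX): max(-7, -6, -9) = -6
n3 (MIN): min(2, -1, 0, -6) = -6
n4-1 (MAX): max(-5, -9) = -5
n4-2 (MAX): max(-3, -7) = -3
n4-3 (MAX): max(8, -6) = 8
n4-4 (MAX): max(3, -9) = 3
n4 (MIN): min(-5, -3, 8, 3) = -5
r (MAX): max(7, 5, -6, -5) = 7
MAX at r wants the highest of {n1=7, n2=5, n3=-6, n4=-5}, so chooses n1.

n1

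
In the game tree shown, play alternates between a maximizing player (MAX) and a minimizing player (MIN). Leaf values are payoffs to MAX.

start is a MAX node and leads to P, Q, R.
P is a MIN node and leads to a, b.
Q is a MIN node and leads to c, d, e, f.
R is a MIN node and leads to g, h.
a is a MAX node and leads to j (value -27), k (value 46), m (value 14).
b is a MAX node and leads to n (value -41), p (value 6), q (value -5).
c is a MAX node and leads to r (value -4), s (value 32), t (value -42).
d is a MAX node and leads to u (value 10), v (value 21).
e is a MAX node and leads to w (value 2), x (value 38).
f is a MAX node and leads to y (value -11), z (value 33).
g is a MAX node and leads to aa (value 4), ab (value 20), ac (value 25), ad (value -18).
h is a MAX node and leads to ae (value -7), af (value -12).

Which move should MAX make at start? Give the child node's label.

Q

a (MAX): max(-27, 46, 14) = 46
b (MAX): max(-41, 6, -5) = 6
P (MIN): min(46, 6) = 6
c (MAX): max(-4, 32, -42) = 32
d (MAX): max(10, 21) = 21
e (MAX): max(2, 38) = 38
f (MAX): max(-11, 33) = 33
Q (MIN): min(32, 21, 38, 33) = 21
g (MAX): max(4, 20, 25, -18) = 25
h (MAX): max(-7, -12) = -7
R (MIN): min(25, -7) = -7
start (MAX): max(6, 21, -7) = 21
MAX at start wants the highest of {P=6, Q=21, R=-7}, so chooses Q.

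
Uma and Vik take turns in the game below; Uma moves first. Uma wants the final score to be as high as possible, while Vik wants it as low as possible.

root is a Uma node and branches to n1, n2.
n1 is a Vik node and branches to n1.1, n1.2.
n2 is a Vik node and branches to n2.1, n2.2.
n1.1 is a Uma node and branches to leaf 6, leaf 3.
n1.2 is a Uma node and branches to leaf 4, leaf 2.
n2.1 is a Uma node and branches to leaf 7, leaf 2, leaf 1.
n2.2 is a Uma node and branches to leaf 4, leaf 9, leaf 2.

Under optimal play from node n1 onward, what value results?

n1.1 (Uma): max(6, 3) = 6
n1.2 (Uma): max(4, 2) = 4
n1 (Vik): min(6, 4) = 4

4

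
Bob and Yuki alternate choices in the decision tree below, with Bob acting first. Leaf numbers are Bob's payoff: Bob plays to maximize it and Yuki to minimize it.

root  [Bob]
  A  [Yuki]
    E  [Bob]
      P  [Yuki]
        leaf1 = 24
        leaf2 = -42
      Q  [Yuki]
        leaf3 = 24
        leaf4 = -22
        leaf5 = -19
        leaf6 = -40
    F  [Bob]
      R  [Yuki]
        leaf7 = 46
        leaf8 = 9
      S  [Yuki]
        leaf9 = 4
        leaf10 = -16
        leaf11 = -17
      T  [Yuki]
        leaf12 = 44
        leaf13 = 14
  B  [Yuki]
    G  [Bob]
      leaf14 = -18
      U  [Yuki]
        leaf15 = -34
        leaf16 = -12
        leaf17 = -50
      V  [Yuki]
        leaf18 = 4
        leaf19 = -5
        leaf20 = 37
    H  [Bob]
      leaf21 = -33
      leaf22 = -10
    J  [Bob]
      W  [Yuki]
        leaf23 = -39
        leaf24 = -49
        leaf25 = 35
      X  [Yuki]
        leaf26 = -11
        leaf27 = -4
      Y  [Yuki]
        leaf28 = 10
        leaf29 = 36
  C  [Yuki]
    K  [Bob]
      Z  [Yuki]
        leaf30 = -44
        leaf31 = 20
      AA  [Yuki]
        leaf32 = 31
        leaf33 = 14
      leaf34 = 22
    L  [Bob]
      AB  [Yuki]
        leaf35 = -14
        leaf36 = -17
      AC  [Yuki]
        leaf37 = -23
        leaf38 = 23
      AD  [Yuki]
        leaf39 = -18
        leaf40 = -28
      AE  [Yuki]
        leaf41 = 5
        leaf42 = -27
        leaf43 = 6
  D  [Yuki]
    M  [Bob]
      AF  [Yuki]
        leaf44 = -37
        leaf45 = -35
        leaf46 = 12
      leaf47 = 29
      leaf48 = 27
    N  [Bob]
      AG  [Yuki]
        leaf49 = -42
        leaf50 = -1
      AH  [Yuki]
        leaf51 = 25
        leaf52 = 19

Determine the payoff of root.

19

P (Yuki): min(24, -42) = -42
Q (Yuki): min(24, -22, -19, -40) = -40
E (Bob): max(-42, -40) = -40
R (Yuki): min(46, 9) = 9
S (Yuki): min(4, -16, -17) = -17
T (Yuki): min(44, 14) = 14
F (Bob): max(9, -17, 14) = 14
A (Yuki): min(-40, 14) = -40
U (Yuki): min(-34, -12, -50) = -50
V (Yuki): min(4, -5, 37) = -5
G (Bob): max(-18, -50, -5) = -5
H (Bob): max(-33, -10) = -10
W (Yuki): min(-39, -49, 35) = -49
X (Yuki): min(-11, -4) = -11
Y (Yuki): min(10, 36) = 10
J (Bob): max(-49, -11, 10) = 10
B (Yuki): min(-5, -10, 10) = -10
Z (Yuki): min(-44, 20) = -44
AA (Yuki): min(31, 14) = 14
K (Bob): max(-44, 14, 22) = 22
AB (Yuki): min(-14, -17) = -17
AC (Yuki): min(-23, 23) = -23
AD (Yuki): min(-18, -28) = -28
AE (Yuki): min(5, -27, 6) = -27
L (Bob): max(-17, -23, -28, -27) = -17
C (Yuki): min(22, -17) = -17
AF (Yuki): min(-37, -35, 12) = -37
M (Bob): max(-37, 29, 27) = 29
AG (Yuki): min(-42, -1) = -42
AH (Yuki): min(25, 19) = 19
N (Bob): max(-42, 19) = 19
D (Yuki): min(29, 19) = 19
root (Bob): max(-40, -10, -17, 19) = 19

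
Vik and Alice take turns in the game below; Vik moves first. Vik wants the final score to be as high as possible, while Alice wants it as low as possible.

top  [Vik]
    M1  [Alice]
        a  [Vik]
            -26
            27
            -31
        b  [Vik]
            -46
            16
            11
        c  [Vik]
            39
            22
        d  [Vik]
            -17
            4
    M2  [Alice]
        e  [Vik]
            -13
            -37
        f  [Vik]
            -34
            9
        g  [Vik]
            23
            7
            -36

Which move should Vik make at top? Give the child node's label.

M1

a (Vik): max(-26, 27, -31) = 27
b (Vik): max(-46, 16, 11) = 16
c (Vik): max(39, 22) = 39
d (Vik): max(-17, 4) = 4
M1 (Alice): min(27, 16, 39, 4) = 4
e (Vik): max(-13, -37) = -13
f (Vik): max(-34, 9) = 9
g (Vik): max(23, 7, -36) = 23
M2 (Alice): min(-13, 9, 23) = -13
top (Vik): max(4, -13) = 4
Vik at top wants the highest of {M1=4, M2=-13}, so chooses M1.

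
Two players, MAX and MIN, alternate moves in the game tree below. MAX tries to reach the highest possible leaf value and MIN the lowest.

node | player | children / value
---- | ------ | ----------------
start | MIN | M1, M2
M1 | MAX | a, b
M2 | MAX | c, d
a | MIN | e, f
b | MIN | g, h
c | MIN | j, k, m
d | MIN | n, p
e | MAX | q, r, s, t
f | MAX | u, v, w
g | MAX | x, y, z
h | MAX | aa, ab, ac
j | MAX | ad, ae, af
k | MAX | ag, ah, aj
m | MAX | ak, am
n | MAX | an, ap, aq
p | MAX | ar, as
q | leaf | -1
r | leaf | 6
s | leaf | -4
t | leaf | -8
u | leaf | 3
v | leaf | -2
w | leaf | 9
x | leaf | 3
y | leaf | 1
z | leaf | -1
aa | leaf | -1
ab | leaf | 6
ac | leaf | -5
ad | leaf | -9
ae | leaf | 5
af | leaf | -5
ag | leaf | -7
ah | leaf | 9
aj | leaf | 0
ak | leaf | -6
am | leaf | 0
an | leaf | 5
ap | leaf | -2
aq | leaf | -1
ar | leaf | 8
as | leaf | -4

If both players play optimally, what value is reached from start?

e (MAX): max(-1, 6, -4, -8) = 6
f (MAX): max(3, -2, 9) = 9
a (MIN): min(6, 9) = 6
g (MAX): max(3, 1, -1) = 3
h (MAX): max(-1, 6, -5) = 6
b (MIN): min(3, 6) = 3
M1 (MAX): max(6, 3) = 6
j (MAX): max(-9, 5, -5) = 5
k (MAX): max(-7, 9, 0) = 9
m (MAX): max(-6, 0) = 0
c (MIN): min(5, 9, 0) = 0
n (MAX): max(5, -2, -1) = 5
p (MAX): max(8, -4) = 8
d (MIN): min(5, 8) = 5
M2 (MAX): max(0, 5) = 5
start (MIN): min(6, 5) = 5

5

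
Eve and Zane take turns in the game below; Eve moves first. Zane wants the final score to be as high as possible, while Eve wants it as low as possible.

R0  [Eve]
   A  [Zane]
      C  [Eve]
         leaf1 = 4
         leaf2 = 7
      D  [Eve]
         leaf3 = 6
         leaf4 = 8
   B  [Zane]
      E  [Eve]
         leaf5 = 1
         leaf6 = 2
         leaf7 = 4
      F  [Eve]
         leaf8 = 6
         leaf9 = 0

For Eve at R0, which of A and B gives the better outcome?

C (Eve): min(4, 7) = 4
D (Eve): min(6, 8) = 6
A (Zane): max(4, 6) = 6
E (Eve): min(1, 2, 4) = 1
F (Eve): min(6, 0) = 0
B (Zane): max(1, 0) = 1
Eve prefers the lower value; A=6, B=1. B is better since 1 < 6.

B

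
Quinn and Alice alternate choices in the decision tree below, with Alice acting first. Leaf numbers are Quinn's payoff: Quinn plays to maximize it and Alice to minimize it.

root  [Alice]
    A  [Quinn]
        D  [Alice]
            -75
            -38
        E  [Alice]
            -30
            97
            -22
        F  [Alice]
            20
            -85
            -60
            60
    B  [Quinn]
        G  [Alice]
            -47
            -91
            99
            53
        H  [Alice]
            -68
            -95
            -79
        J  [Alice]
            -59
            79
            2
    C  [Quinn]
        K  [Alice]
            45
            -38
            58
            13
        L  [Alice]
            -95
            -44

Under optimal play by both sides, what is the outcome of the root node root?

-59

D (Alice): min(-75, -38) = -75
E (Alice): min(-30, 97, -22) = -30
F (Alice): min(20, -85, -60, 60) = -85
A (Quinn): max(-75, -30, -85) = -30
G (Alice): min(-47, -91, 99, 53) = -91
H (Alice): min(-68, -95, -79) = -95
J (Alice): min(-59, 79, 2) = -59
B (Quinn): max(-91, -95, -59) = -59
K (Alice): min(45, -38, 58, 13) = -38
L (Alice): min(-95, -44) = -95
C (Quinn): max(-38, -95) = -38
root (Alice): min(-30, -59, -38) = -59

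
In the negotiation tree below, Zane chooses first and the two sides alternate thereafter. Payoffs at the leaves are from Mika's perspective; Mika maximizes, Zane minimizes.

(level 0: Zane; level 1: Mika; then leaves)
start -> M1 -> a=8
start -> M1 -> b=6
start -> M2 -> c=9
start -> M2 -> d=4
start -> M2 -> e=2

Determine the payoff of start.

M1 (Mika): max(8, 6) = 8
M2 (Mika): max(9, 4, 2) = 9
start (Zane): min(8, 9) = 8

8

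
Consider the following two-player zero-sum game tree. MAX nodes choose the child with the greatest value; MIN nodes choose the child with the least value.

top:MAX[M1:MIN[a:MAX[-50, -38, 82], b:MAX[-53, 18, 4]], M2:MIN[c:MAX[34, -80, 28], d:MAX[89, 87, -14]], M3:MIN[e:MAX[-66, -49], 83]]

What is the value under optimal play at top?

a (MAX): max(-50, -38, 82) = 82
b (MAX): max(-53, 18, 4) = 18
M1 (MIN): min(82, 18) = 18
c (MAX): max(34, -80, 28) = 34
d (MAX): max(89, 87, -14) = 89
M2 (MIN): min(34, 89) = 34
e (MAX): max(-66, -49) = -49
M3 (MIN): min(-49, 83) = -49
top (MAX): max(18, 34, -49) = 34

34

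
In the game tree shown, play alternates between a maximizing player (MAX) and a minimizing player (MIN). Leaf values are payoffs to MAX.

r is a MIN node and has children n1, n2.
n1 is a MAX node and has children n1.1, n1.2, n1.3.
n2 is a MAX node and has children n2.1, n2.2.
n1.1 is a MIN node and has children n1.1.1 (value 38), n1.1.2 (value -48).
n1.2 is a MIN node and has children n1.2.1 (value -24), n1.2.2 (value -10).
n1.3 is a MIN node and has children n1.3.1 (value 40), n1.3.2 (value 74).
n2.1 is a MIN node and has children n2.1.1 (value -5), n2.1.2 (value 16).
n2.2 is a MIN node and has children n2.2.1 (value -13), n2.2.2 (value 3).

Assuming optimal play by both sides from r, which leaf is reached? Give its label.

n1.1 (MIN): min(38, -48) = -48
n1.2 (MIN): min(-24, -10) = -24
n1.3 (MIN): min(40, 74) = 40
n1 (MAX): max(-48, -24, 40) = 40
n2.1 (MIN): min(-5, 16) = -5
n2.2 (MIN): min(-13, 3) = -13
n2 (MAX): max(-5, -13) = -5
r (MIN): min(40, -5) = -5
At r, MIN picks n2 (lowest: -5).
At n2, MAX picks n2.1 (highest: -5).
At n2.1, MIN picks n2.1.1 (lowest: -5).
Terminal value -5.

n2.1.1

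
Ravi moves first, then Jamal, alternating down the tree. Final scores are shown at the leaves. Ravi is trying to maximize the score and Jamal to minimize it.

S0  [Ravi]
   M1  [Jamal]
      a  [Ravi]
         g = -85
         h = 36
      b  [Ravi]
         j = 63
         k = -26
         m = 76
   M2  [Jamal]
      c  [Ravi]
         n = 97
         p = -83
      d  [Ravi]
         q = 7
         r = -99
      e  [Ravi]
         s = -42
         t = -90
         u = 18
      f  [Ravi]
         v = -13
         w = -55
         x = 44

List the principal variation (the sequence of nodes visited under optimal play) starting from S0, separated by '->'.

S0 -> M1 -> a -> h

a (Ravi): max(-85, 36) = 36
b (Ravi): max(63, -26, 76) = 76
M1 (Jamal): min(36, 76) = 36
c (Ravi): max(97, -83) = 97
d (Ravi): max(7, -99) = 7
e (Ravi): max(-42, -90, 18) = 18
f (Ravi): max(-13, -55, 44) = 44
M2 (Jamal): min(97, 7, 18, 44) = 7
S0 (Ravi): max(36, 7) = 36
At S0, Ravi picks M1 (highest: 36).
At M1, Jamal picks a (lowest: 36).
At a, Ravi picks h (highest: 36).
Terminal value 36.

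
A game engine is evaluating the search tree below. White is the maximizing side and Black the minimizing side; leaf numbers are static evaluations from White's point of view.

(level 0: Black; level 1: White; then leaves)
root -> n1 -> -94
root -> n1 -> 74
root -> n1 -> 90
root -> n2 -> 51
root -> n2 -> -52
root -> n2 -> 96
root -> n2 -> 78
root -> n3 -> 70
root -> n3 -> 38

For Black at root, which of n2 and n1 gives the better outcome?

n1

n2 (White): max(51, -52, 96, 78) = 96
n1 (White): max(-94, 74, 90) = 90
Black prefers the lower value; n2=96, n1=90. n1 is better since 90 < 96.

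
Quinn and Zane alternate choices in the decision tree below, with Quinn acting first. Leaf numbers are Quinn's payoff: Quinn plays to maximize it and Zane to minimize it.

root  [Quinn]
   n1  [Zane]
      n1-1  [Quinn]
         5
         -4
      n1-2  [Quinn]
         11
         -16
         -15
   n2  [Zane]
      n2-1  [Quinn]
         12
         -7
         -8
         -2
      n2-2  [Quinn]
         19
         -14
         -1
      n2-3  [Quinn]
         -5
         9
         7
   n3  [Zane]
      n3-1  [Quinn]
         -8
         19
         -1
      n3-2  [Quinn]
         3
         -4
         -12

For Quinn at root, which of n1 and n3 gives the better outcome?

n1

n1-1 (Quinn): max(5, -4) = 5
n1-2 (Quinn): max(11, -16, -15) = 11
n1 (Zane): min(5, 11) = 5
n3-1 (Quinn): max(-8, 19, -1) = 19
n3-2 (Quinn): max(3, -4, -12) = 3
n3 (Zane): min(19, 3) = 3
Quinn prefers the higher value; n1=5, n3=3. n1 is better since 5 > 3.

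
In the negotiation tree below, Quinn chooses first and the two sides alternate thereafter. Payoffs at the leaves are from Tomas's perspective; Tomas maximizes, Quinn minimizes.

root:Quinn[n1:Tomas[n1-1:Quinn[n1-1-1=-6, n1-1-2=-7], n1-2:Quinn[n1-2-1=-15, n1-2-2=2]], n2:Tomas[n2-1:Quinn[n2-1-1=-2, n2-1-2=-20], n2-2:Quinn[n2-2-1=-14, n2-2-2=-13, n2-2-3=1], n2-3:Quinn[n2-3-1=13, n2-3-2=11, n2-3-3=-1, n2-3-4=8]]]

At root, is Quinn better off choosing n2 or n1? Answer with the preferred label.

n1

n2-1 (Quinn): min(-2, -20) = -20
n2-2 (Quinn): min(-14, -13, 1) = -14
n2-3 (Quinn): min(13, 11, -1, 8) = -1
n2 (Tomas): max(-20, -14, -1) = -1
n1-1 (Quinn): min(-6, -7) = -7
n1-2 (Quinn): min(-15, 2) = -15
n1 (Tomas): max(-7, -15) = -7
Quinn prefers the lower value; n2=-1, n1=-7. n1 is better since -7 < -1.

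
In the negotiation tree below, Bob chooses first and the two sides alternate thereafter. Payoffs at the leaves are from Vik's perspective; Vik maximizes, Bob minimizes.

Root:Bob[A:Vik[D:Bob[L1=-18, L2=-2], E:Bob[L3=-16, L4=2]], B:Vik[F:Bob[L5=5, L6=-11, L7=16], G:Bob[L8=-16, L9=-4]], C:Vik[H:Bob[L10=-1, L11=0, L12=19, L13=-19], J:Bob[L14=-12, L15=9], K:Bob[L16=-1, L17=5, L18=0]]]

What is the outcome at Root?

D (Bob): min(-18, -2) = -18
E (Bob): min(-16, 2) = -16
A (Vik): max(-18, -16) = -16
F (Bob): min(5, -11, 16) = -11
G (Bob): min(-16, -4) = -16
B (Vik): max(-11, -16) = -11
H (Bob): min(-1, 0, 19, -19) = -19
J (Bob): min(-12, 9) = -12
K (Bob): min(-1, 5, 0) = -1
C (Vik): max(-19, -12, -1) = -1
Root (Bob): min(-16, -11, -1) = -16

-16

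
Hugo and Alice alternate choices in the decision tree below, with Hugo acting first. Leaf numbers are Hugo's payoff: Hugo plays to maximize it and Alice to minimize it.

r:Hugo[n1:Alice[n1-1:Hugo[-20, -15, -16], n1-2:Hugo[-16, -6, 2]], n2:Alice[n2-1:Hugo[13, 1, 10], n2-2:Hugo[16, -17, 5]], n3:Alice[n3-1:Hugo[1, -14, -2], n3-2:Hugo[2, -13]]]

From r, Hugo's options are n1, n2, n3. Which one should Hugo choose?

n2

n1-1 (Hugo): max(-20, -15, -16) = -15
n1-2 (Hugo): max(-16, -6, 2) = 2
n1 (Alice): min(-15, 2) = -15
n2-1 (Hugo): max(13, 1, 10) = 13
n2-2 (Hugo): max(16, -17, 5) = 16
n2 (Alice): min(13, 16) = 13
n3-1 (Hugo): max(1, -14, -2) = 1
n3-2 (Hugo): max(2, -13) = 2
n3 (Alice): min(1, 2) = 1
r (Hugo): max(-15, 13, 1) = 13
Hugo at r wants the highest of {n1=-15, n2=13, n3=1}, so chooses n2.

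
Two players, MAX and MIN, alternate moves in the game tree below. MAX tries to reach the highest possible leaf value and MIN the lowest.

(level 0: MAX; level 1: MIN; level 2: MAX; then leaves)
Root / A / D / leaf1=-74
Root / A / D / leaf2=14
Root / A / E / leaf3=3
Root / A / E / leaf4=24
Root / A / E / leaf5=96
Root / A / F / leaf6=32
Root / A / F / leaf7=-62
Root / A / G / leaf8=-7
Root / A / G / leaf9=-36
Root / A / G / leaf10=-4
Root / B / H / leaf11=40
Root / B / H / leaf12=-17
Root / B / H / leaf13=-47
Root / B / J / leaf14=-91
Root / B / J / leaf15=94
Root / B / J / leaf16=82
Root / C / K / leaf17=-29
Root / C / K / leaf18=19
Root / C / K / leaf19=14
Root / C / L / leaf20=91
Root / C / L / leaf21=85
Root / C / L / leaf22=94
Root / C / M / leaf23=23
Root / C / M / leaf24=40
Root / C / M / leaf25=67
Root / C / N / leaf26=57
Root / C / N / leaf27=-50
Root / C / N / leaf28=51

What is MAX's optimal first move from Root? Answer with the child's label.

B

D (MAX): max(-74, 14) = 14
E (MAX): max(3, 24, 96) = 96
F (MAX): max(32, -62) = 32
G (MAX): max(-7, -36, -4) = -4
A (MIN): min(14, 96, 32, -4) = -4
H (MAX): max(40, -17, -47) = 40
J (MAX): max(-91, 94, 82) = 94
B (MIN): min(40, 94) = 40
K (MAX): max(-29, 19, 14) = 19
L (MAX): max(91, 85, 94) = 94
M (MAX): max(23, 40, 67) = 67
N (MAX): max(57, -50, 51) = 57
C (MIN): min(19, 94, 67, 57) = 19
Root (MAX): max(-4, 40, 19) = 40
MAX at Root wants the highest of {A=-4, B=40, C=19}, so chooses B.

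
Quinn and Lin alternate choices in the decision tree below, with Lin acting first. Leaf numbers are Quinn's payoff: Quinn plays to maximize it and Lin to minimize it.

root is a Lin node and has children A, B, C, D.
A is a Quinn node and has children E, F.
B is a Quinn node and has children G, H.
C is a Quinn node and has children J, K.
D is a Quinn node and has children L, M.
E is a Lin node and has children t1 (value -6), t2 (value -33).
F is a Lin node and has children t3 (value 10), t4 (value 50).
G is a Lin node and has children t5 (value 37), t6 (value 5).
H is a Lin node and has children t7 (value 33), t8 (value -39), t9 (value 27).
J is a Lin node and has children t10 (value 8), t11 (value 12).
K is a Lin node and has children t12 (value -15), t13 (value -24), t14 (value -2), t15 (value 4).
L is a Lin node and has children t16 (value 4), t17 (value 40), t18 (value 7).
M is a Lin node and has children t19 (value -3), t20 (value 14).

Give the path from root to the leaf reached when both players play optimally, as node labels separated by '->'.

E (Lin): min(-6, -33) = -33
F (Lin): min(10, 50) = 10
A (Quinn): max(-33, 10) = 10
G (Lin): min(37, 5) = 5
H (Lin): min(33, -39, 27) = -39
B (Quinn): max(5, -39) = 5
J (Lin): min(8, 12) = 8
K (Lin): min(-15, -24, -2, 4) = -24
C (Quinn): max(8, -24) = 8
L (Lin): min(4, 40, 7) = 4
M (Lin): min(-3, 14) = -3
D (Quinn): max(4, -3) = 4
root (Lin): min(10, 5, 8, 4) = 4
At root, Lin picks D (lowest: 4).
At D, Quinn picks L (highest: 4).
At L, Lin picks t16 (lowest: 4).
Terminal value 4.

root -> D -> L -> t16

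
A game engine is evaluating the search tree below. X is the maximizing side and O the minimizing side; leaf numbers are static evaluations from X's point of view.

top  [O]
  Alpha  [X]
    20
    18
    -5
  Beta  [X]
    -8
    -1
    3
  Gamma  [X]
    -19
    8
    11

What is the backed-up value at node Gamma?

11

Gamma (X): max(-19, 8, 11) = 11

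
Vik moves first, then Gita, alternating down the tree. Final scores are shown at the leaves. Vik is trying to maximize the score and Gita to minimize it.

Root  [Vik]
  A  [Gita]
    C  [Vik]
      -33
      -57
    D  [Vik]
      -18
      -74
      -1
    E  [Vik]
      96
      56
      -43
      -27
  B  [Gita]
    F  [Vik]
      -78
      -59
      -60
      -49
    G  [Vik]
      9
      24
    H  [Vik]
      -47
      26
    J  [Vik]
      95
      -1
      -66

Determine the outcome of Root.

-33

C (Vik): max(-33, -57) = -33
D (Vik): max(-18, -74, -1) = -1
E (Vik): max(96, 56, -43, -27) = 96
A (Gita): min(-33, -1, 96) = -33
F (Vik): max(-78, -59, -60, -49) = -49
G (Vik): max(9, 24) = 24
H (Vik): max(-47, 26) = 26
J (Vik): max(95, -1, -66) = 95
B (Gita): min(-49, 24, 26, 95) = -49
Root (Vik): max(-33, -49) = -33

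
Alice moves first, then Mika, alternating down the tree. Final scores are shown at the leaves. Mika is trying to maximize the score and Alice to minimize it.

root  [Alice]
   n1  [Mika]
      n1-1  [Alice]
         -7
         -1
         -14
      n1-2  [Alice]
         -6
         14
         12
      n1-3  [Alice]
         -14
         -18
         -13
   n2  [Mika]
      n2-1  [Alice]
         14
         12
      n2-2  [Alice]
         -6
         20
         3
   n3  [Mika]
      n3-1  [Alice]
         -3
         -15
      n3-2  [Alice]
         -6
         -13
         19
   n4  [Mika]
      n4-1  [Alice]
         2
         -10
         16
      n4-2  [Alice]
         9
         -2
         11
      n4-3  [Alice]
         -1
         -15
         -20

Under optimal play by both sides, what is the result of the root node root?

-13

n1-1 (Alice): min(-7, -1, -14) = -14
n1-2 (Alice): min(-6, 14, 12) = -6
n1-3 (Alice): min(-14, -18, -13) = -18
n1 (Mika): max(-14, -6, -18) = -6
n2-1 (Alice): min(14, 12) = 12
n2-2 (Alice): min(-6, 20, 3) = -6
n2 (Mika): max(12, -6) = 12
n3-1 (Alice): min(-3, -15) = -15
n3-2 (Alice): min(-6, -13, 19) = -13
n3 (Mika): max(-15, -13) = -13
n4-1 (Alice): min(2, -10, 16) = -10
n4-2 (Alice): min(9, -2, 11) = -2
n4-3 (Alice): min(-1, -15, -20) = -20
n4 (Mika): max(-10, -2, -20) = -2
root (Alice): min(-6, 12, -13, -2) = -13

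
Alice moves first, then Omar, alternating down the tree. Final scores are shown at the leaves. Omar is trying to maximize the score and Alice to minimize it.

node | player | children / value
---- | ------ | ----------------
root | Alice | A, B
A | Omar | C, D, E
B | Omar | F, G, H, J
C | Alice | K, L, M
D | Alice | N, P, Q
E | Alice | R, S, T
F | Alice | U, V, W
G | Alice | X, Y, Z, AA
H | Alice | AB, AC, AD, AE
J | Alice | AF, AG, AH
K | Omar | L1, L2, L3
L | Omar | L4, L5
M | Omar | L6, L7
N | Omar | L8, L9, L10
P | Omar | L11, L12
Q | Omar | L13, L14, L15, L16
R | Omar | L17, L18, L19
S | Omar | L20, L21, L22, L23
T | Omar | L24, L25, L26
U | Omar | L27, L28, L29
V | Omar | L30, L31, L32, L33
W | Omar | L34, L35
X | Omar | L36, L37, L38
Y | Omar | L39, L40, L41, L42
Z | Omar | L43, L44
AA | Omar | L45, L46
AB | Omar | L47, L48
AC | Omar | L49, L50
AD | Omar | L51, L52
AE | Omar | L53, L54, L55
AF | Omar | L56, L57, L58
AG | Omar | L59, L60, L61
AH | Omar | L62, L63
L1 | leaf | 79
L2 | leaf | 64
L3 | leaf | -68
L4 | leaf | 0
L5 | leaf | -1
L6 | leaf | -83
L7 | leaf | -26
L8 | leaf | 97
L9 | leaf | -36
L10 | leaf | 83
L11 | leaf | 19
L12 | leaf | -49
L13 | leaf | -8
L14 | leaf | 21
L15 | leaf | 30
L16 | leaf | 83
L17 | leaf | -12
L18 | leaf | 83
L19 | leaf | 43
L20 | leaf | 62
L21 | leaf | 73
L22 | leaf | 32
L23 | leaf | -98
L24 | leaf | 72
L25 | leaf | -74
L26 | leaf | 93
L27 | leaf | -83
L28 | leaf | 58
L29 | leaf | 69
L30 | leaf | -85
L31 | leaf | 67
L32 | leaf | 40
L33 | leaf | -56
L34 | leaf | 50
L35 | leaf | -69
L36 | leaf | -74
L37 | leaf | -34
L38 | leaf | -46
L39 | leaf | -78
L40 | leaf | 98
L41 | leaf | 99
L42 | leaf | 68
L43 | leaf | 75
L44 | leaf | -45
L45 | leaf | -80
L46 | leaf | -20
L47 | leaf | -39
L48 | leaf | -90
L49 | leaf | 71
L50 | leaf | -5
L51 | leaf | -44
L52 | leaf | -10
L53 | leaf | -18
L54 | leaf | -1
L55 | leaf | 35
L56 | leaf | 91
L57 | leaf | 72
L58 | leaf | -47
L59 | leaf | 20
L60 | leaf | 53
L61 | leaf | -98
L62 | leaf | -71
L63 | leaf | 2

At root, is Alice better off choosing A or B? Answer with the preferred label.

K (Omar): max(79, 64, -68) = 79
L (Omar): max(0, -1) = 0
M (Omar): max(-83, -26) = -26
C (Alice): min(79, 0, -26) = -26
N (Omar): max(97, -36, 83) = 97
P (Omar): max(19, -49) = 19
Q (Omar): max(-8, 21, 30, 83) = 83
D (Alice): min(97, 19, 83) = 19
R (Omar): max(-12, 83, 43) = 83
S (Omar): max(62, 73, 32, -98) = 73
T (Omar): max(72, -74, 93) = 93
E (Alice): min(83, 73, 93) = 73
A (Omar): max(-26, 19, 73) = 73
U (Omar): max(-83, 58, 69) = 69
V (Omar): max(-85, 67, 40, -56) = 67
W (Omar): max(50, -69) = 50
F (Alice): min(69, 67, 50) = 50
X (Omar): max(-74, -34, -46) = -34
Y (Omar): max(-78, 98, 99, 68) = 99
Z (Omar): max(75, -45) = 75
AA (Omar): max(-80, -20) = -20
G (Alice): min(-34, 99, 75, -20) = -34
AB (Omar): max(-39, -90) = -39
AC (Omar): max(71, -5) = 71
AD (Omar): max(-44, -10) = -10
AE (Omar): max(-18, -1, 35) = 35
H (Alice): min(-39, 71, -10, 35) = -39
AF (Omar): max(91, 72, -47) = 91
AG (Omar): max(20, 53, -98) = 53
AH (Omar): max(-71, 2) = 2
J (Alice): min(91, 53, 2) = 2
B (Omar): max(50, -34, -39, 2) = 50
Alice prefers the lower value; A=73, B=50. B is better since 50 < 73.

B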